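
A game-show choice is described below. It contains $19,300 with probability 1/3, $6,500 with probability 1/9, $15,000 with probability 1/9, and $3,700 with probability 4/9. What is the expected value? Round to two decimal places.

$10,466.67

EV = 1/3 × 19300 + 1/9 × 6500 + 1/9 × 15000 + 4/9 × 3700 = 6433.3333 + 722.2222 + 1666.6667 + 1644.4444 = 10466.6667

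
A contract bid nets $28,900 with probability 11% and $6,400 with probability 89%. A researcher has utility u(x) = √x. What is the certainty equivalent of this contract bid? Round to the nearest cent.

$8,082.01

E[u] = 0.11·√28900 + 0.89·√6400 = 0.11·170 + 0.89·80 = 89.9
CE = (89.9)² = 8082.01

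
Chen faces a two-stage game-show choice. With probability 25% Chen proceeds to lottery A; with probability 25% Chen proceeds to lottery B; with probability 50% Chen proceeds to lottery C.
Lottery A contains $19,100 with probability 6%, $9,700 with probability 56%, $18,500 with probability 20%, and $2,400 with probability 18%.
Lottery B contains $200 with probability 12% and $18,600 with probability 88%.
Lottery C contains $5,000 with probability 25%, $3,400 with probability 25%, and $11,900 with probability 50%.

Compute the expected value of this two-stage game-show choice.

EV(A) = 0.06 × 19100 + 0.56 × 9700 + 0.2 × 18500 + 0.18 × 2400 = 1146 + 5432 + 3700 + 432 = 10710
EV(B) = 0.12 × 200 + 0.88 × 18600 = 24 + 16368 = 16392
EV(C) = 0.25 × 5000 + 0.25 × 3400 + 0.5 × 11900 = 1250 + 850 + 5950 = 8050
Overall = 0.25 × 10710 + 0.25 × 16392 + 0.5 × 8050 = 2677.5 + 4098 + 4025 = 10800.5

$10,800.50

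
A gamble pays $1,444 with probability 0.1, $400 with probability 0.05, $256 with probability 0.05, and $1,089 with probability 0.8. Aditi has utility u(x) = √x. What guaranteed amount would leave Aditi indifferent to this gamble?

E[u] = 0.1·√1444 + 0.05·√400 + 0.05·√256 + 0.8·√1089 = 0.1·38 + 0.05·20 + 0.05·16 + 0.8·33 = 32
CE = (32)² = 1024

$1,024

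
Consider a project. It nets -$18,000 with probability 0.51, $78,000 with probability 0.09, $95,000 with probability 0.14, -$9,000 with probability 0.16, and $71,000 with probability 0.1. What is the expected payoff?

EV = 0.51 × (-18000) + 0.09 × 78000 + 0.14 × 95000 + 0.16 × (-9000) + 0.1 × 71000 = -9180 + 7020 + 13300 − 1440 + 7100 = 16800

$16,800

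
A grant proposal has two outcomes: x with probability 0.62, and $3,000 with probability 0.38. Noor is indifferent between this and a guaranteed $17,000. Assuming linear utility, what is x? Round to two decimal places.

0.62·x + 0.38·3000 = 17000
0.62·x = 17000 − 1140 = 15860
x = 15860 / 0.62 = 25580.6452

x = $25,580.65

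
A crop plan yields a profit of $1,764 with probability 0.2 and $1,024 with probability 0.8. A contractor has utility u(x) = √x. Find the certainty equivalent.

$1,156

E[u] = 0.2·√1764 + 0.8·√1024 = 0.2·42 + 0.8·32 = 34
CE = (34)² = 1156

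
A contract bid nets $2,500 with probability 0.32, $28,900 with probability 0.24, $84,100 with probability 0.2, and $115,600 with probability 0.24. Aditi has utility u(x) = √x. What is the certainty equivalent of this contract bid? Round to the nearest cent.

$38,572.96

E[u] = 0.32·√2500 + 0.24·√28900 + 0.2·√84100 + 0.24·√115600 = 0.32·50 + 0.24·170 + 0.2·290 + 0.24·340 = 196.4
CE = (196.4)² = 38572.96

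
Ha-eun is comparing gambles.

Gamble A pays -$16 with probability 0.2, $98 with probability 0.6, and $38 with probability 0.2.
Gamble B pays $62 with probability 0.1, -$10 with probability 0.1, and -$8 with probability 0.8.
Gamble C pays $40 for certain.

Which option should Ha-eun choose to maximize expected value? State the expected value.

Gamble A ($63.20)

Gamble A = 0.2 × (-16) + 0.6 × 98 + 0.2 × 38 = -3.2 + 58.8 + 7.6 = 63.2
Gamble B = 0.1 × 62 + 0.1 × (-10) + 0.8 × (-8) = 6.2 − 1 − 6.4 = -1.2
Gamble C: 40 (certain)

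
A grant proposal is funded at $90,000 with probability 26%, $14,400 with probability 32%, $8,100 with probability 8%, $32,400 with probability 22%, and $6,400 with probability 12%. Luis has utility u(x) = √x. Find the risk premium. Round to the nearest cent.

E[u] = 0.26·√90000 + 0.32·√14400 + 0.08·√8100 + 0.22·√32400 + 0.12·√6400 = 0.26·300 + 0.32·120 + 0.08·90 + 0.22·180 + 0.12·80 = 172.8
CE = (172.8)² = 29859.84
Risk premium = EV − CE = 36552 − 29859.84 = 6692.16

$6,692.16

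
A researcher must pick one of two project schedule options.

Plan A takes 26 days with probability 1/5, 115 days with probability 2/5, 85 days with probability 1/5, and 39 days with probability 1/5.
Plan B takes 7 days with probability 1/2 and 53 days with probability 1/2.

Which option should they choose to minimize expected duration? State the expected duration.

Plan A = 1/5 × 26 + 2/5 × 115 + 1/5 × 85 + 1/5 × 39 = 5.2 + 46 + 17 + 7.8 = 76
Plan B = 1/2 × 7 + 1/2 × 53 = 3.5 + 26.5 = 30

Plan B (30 days)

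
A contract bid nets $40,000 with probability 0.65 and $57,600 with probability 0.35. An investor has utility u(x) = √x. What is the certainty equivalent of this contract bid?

E[u] = 0.65·√40000 + 0.35·√57600 = 0.65·200 + 0.35·240 = 214
CE = (214)² = 45796

$45,796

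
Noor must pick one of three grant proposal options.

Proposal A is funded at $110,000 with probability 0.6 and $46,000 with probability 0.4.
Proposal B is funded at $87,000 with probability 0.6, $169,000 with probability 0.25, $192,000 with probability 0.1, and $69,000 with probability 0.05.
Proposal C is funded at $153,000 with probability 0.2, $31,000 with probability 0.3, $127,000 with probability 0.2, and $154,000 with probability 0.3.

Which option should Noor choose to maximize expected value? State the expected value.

Proposal A = 0.6 × 110000 + 0.4 × 46000 = 66000 + 18400 = 84400
Proposal B = 0.6 × 87000 + 0.25 × 169000 + 0.1 × 192000 + 0.05 × 69000 = 52200 + 42250 + 19200 + 3450 = 117100
Proposal C = 0.2 × 153000 + 0.3 × 31000 + 0.2 × 127000 + 0.3 × 154000 = 30600 + 9300 + 25400 + 46200 = 111500

Proposal B ($117,100)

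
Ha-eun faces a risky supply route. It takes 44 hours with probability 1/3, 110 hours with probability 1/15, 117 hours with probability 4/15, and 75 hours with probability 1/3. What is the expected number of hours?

EV = 1/3 × 44 + 1/15 × 110 + 4/15 × 117 + 1/3 × 75 = 14.6667 + 7.3333 + 31.2 + 25 = 78.2

78.2 hours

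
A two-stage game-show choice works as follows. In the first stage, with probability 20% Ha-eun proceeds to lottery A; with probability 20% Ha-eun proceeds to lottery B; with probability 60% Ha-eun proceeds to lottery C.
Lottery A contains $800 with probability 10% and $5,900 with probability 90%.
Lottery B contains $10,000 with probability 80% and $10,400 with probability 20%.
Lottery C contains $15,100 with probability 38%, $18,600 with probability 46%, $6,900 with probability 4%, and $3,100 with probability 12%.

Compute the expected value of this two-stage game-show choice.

EV(A) = 0.1 × 800 + 0.9 × 5900 = 80 + 5310 = 5390
EV(B) = 0.8 × 10000 + 0.2 × 10400 = 8000 + 2080 = 10080
EV(C) = 0.38 × 15100 + 0.46 × 18600 + 0.04 × 6900 + 0.12 × 3100 = 5738 + 8556 + 276 + 372 = 14942
Overall = 0.2 × 5390 + 0.2 × 10080 + 0.6 × 14942 = 1078 + 2016 + 8965.2 = 12059.2

$12,059.20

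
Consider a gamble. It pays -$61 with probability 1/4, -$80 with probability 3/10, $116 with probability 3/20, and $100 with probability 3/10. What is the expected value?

EV = 1/4 × (-61) + 3/10 × (-80) + 3/20 × 116 + 3/10 × 100 = -15.25 − 24 + 17.4 + 30 = 8.15

$8.15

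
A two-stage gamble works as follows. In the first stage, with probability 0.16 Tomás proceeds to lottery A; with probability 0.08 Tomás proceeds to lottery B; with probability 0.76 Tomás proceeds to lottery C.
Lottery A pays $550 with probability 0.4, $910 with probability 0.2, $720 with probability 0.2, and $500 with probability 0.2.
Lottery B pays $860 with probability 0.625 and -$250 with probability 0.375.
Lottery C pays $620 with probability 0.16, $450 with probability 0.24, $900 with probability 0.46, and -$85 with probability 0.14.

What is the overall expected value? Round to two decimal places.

$601.93

EV(A) = 0.4 × 550 + 0.2 × 910 + 0.2 × 720 + 0.2 × 500 = 220 + 182 + 144 + 100 = 646
EV(B) = 0.625 × 860 + 0.375 × (-250) = 537.5 − 93.75 = 443.75
EV(C) = 0.16 × 620 + 0.24 × 450 + 0.46 × 900 + 0.14 × (-85) = 99.2 + 108 + 414 − 11.9 = 609.3
Overall = 0.16 × 646 + 0.08 × 443.75 + 0.76 × 609.3 = 103.36 + 35.5 + 463.068 = 601.928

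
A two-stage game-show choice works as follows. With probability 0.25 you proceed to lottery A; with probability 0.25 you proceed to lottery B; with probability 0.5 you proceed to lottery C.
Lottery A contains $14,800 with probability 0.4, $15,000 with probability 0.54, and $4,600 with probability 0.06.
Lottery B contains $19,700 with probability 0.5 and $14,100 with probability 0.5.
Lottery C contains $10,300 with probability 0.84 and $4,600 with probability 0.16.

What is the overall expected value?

EV(A) = 0.4 × 14800 + 0.54 × 15000 + 0.06 × 4600 = 5920 + 8100 + 276 = 14296
EV(B) = 0.5 × 19700 + 0.5 × 14100 = 9850 + 7050 = 16900
EV(C) = 0.84 × 10300 + 0.16 × 4600 = 8652 + 736 = 9388
Overall = 0.25 × 14296 + 0.25 × 16900 + 0.5 × 9388 = 3574 + 4225 + 4694 = 12493

$12,493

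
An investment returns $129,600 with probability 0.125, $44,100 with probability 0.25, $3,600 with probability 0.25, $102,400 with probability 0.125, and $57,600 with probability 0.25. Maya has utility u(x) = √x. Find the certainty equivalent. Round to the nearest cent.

$45,156.25

E[u] = 0.125·√129600 + 0.25·√44100 + 0.25·√3600 + 0.125·√102400 + 0.25·√57600 = 0.125·360 + 0.25·210 + 0.25·60 + 0.125·320 + 0.25·240 = 212.5
CE = (212.5)² = 45156.25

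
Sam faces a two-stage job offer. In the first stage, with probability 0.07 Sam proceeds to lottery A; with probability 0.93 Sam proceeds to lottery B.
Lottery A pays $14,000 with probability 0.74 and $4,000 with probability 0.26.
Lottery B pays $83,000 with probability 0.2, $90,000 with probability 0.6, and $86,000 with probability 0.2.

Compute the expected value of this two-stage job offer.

$82,452

EV(A) = 0.74 × 14000 + 0.26 × 4000 = 10360 + 1040 = 11400
EV(B) = 0.2 × 83000 + 0.6 × 90000 + 0.2 × 86000 = 16600 + 54000 + 17200 = 87800
Overall = 0.07 × 11400 + 0.93 × 87800 = 798 + 81654 = 82452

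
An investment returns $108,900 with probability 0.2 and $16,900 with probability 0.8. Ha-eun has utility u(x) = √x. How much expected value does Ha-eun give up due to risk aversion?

E[u] = 0.2·√108900 + 0.8·√16900 = 0.2·330 + 0.8·130 = 170
CE = (170)² = 28900
Risk premium = EV − CE = 35300 − 28900 = 6400

$6,400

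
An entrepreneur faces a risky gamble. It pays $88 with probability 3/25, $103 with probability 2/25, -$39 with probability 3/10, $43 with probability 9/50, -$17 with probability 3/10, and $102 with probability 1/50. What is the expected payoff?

$11.78

EV = 3/25 × 88 + 2/25 × 103 + 3/10 × (-39) + 9/50 × 43 + 3/10 × (-17) + 1/50 × 102 = 10.56 + 8.24 − 11.7 + 7.74 − 5.1 + 2.04 = 11.78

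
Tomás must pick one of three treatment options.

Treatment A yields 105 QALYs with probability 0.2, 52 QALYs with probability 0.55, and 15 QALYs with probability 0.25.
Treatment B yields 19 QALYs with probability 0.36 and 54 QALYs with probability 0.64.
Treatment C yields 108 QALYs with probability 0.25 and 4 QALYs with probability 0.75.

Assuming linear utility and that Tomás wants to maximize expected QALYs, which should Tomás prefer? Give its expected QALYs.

Treatment A (53.35 QALYs)

Treatment A = 0.2 × 105 + 0.55 × 52 + 0.25 × 15 = 21 + 28.6 + 3.75 = 53.35
Treatment B = 0.36 × 19 + 0.64 × 54 = 6.84 + 34.56 = 41.4
Treatment C = 0.25 × 108 + 0.75 × 4 = 27 + 3 = 30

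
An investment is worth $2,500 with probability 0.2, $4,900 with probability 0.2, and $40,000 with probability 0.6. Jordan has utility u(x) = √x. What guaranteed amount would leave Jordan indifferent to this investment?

$20,736

E[u] = 0.2·√2500 + 0.2·√4900 + 0.6·√40000 = 0.2·50 + 0.2·70 + 0.6·200 = 144
CE = (144)² = 20736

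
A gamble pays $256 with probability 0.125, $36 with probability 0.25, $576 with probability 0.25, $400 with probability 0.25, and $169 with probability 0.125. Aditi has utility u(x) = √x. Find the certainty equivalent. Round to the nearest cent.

E[u] = 0.125·√256 + 0.25·√36 + 0.25·√576 + 0.25·√400 + 0.125·√169 = 0.125·16 + 0.25·6 + 0.25·24 + 0.25·20 + 0.125·13 = 16.125
CE = (16.125)² = 260.015625

$260.02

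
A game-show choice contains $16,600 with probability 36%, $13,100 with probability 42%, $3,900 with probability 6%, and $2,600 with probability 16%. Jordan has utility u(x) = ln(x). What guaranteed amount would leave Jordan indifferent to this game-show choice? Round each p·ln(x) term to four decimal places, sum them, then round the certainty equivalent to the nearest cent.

$10,241.47

E[u] = 0.36·ln(16600) + 0.42·ln(13100) + 0.06·ln(3900) + 0.16·ln(2600) = 3.4982 + 3.9818 + 0.4961 + 1.2581 = 9.2342
CE = e^9.2342 ≈ 10241.47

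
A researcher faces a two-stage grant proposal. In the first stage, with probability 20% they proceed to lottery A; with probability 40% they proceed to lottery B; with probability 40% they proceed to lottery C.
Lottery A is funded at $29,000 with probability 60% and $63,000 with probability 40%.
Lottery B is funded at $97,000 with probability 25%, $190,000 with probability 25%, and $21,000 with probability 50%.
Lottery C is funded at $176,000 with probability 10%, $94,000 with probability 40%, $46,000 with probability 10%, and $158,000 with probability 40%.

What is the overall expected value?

$90,620

EV(A) = 0.6 × 29000 + 0.4 × 63000 = 17400 + 25200 = 42600
EV(B) = 0.25 × 97000 + 0.25 × 190000 + 0.5 × 21000 = 24250 + 47500 + 10500 = 82250
EV(C) = 0.1 × 176000 + 0.4 × 94000 + 0.1 × 46000 + 0.4 × 158000 = 17600 + 37600 + 4600 + 63200 = 123000
Overall = 0.2 × 42600 + 0.4 × 82250 + 0.4 × 123000 = 8520 + 32900 + 49200 = 90620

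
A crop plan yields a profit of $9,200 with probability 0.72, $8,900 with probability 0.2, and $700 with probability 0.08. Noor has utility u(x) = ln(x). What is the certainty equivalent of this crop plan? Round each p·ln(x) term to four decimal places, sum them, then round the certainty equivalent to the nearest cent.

E[u] = 0.72·ln(9200) + 0.2·ln(8900) + 0.08·ln(700) = 6.5714 + 1.8188 + 0.5241 = 8.9143
CE = e^8.9143 ≈ 7437.57

$7,437.57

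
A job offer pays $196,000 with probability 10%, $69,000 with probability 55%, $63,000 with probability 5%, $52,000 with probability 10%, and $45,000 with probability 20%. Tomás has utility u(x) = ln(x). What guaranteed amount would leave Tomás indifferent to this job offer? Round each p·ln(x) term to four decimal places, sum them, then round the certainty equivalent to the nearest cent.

$68,043.33

E[u] = 0.1·ln(196000) + 0.55·ln(69000) + 0.05·ln(63000) + 0.1·ln(52000) + 0.2·ln(45000) = 1.2186 + 6.1280 + 0.5525 + 1.0859 + 2.1429 = 11.1279
CE = e^11.1279 ≈ 68043.33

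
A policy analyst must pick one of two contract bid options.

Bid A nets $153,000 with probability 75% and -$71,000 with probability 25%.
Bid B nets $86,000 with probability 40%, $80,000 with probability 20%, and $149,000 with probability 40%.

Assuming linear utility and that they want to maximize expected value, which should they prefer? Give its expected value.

Bid B ($110,000)

Bid A = 0.75 × 153000 + 0.25 × (-71000) = 114750 − 17750 = 97000
Bid B = 0.4 × 86000 + 0.2 × 80000 + 0.4 × 149000 = 34400 + 16000 + 59600 = 110000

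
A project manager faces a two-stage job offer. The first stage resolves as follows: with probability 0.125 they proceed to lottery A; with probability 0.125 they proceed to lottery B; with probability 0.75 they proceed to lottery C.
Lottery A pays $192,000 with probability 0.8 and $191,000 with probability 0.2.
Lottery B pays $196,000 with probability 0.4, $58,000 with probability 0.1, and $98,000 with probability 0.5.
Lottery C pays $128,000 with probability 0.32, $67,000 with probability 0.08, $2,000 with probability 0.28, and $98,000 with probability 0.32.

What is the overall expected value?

EV(A) = 0.8 × 192000 + 0.2 × 191000 = 153600 + 38200 = 191800
EV(B) = 0.4 × 196000 + 0.1 × 58000 + 0.5 × 98000 = 78400 + 5800 + 49000 = 133200
EV(C) = 0.32 × 128000 + 0.08 × 67000 + 0.28 × 2000 + 0.32 × 98000 = 40960 + 5360 + 560 + 31360 = 78240
Overall = 0.125 × 191800 + 0.125 × 133200 + 0.75 × 78240 = 23975 + 16650 + 58680 = 99305

$99,305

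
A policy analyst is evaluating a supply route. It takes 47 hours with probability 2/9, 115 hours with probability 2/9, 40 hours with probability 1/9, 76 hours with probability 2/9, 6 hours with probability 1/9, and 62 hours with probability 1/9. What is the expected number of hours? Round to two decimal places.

EV = 2/9 × 47 + 2/9 × 115 + 1/9 × 40 + 2/9 × 76 + 1/9 × 6 + 1/9 × 62 = 10.4444 + 25.5556 + 4.4444 + 16.8889 + 0.6667 + 6.8889 = 64.8889

64.89 hours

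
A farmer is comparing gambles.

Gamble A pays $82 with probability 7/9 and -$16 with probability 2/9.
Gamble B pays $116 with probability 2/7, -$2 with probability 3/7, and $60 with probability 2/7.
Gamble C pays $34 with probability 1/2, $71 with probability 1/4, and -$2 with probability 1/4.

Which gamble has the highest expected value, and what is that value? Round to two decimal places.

Gamble A = 7/9 × 82 + 2/9 × (-16) = 63.7778 − 3.5556 = 60.2222
Gamble B = 2/7 × 116 + 3/7 × (-2) + 2/7 × 60 = 33.1429 − 0.8571 + 17.1429 = 49.4286
Gamble C = 1/2 × 34 + 1/4 × 71 + 1/4 × (-2) = 17 + 17.75 − 0.5 = 34.25

Gamble A ($60.22)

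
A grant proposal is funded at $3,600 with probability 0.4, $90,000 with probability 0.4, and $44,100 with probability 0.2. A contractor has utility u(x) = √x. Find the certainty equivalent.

$34,596

E[u] = 0.4·√3600 + 0.4·√90000 + 0.2·√44100 = 0.4·60 + 0.4·300 + 0.2·210 = 186
CE = (186)² = 34596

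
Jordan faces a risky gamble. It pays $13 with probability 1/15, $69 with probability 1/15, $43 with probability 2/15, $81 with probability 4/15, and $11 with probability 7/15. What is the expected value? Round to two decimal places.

EV = 1/15 × 13 + 1/15 × 69 + 2/15 × 43 + 4/15 × 81 + 7/15 × 11 = 0.8667 + 4.6 + 5.7333 + 21.6 + 5.1333 = 37.9333

$37.93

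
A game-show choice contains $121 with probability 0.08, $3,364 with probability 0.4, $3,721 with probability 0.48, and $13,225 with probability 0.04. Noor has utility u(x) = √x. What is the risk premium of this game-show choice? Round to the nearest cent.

$311.00

E[u] = 0.08·√121 + 0.4·√3364 + 0.48·√3721 + 0.04·√13225 = 0.08·11 + 0.4·58 + 0.48·61 + 0.04·115 = 57.96
CE = (57.96)² = 3359.3616
Risk premium = EV − CE = 3670.36 − 3359.3616 = 310.9984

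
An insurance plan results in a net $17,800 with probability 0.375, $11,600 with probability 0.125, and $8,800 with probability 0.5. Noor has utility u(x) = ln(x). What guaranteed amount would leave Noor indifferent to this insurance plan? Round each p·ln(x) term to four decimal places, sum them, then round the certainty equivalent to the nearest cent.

$11,863.24

E[u] = 0.375·ln(17800) + 0.125·ln(11600) + 0.5·ln(8800) = 3.6701 + 1.1698 + 4.5413 = 9.3812
CE = e^9.3812 ≈ 11863.24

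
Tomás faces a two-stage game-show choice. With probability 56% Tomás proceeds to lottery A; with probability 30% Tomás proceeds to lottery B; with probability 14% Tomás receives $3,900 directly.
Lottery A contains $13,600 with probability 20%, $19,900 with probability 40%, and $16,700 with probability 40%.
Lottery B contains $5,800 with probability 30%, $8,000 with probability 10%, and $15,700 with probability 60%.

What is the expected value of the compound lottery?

$13,855.60

EV(A) = 0.2 × 13600 + 0.4 × 19900 + 0.4 × 16700 = 2720 + 7960 + 6680 = 17360
EV(B) = 0.3 × 5800 + 0.1 × 8000 + 0.6 × 15700 = 1740 + 800 + 9420 = 11960
Branch C: 3900 (certain)
Overall = 0.56 × 17360 + 0.3 × 11960 + 0.14 × 3900 = 9721.6 + 3588 + 546 = 13855.6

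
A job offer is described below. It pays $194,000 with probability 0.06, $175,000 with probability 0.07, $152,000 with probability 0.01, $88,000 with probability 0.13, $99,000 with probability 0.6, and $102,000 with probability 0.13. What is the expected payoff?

$109,510

EV = 0.06 × 194000 + 0.07 × 175000 + 0.01 × 152000 + 0.13 × 88000 + 0.6 × 99000 + 0.13 × 102000 = 11640 + 12250 + 1520 + 11440 + 59400 + 13260 = 109510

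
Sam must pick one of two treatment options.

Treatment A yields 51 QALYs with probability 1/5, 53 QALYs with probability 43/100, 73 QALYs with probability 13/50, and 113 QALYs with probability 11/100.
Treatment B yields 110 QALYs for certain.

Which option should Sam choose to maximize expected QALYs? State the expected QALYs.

Treatment A = 1/5 × 51 + 43/100 × 53 + 13/50 × 73 + 11/100 × 113 = 10.2 + 22.79 + 18.98 + 12.43 = 64.4
Treatment B: 110 (certain)

Treatment B (110 QALYs)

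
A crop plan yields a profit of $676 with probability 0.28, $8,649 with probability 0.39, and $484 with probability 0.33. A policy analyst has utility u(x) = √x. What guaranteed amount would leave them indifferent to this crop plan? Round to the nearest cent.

$2,581.66

E[u] = 0.28·√676 + 0.39·√8649 + 0.33·√484 = 0.28·26 + 0.39·93 + 0.33·22 = 50.81
CE = (50.81)² = 2581.6561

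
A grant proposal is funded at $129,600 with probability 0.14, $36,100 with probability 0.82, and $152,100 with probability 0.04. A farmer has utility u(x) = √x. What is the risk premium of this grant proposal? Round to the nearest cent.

$4,634.76

E[u] = 0.14·√129600 + 0.82·√36100 + 0.04·√152100 = 0.14·360 + 0.82·190 + 0.04·390 = 221.8
CE = (221.8)² = 49195.24
Risk premium = EV − CE = 53830 − 49195.24 = 4634.76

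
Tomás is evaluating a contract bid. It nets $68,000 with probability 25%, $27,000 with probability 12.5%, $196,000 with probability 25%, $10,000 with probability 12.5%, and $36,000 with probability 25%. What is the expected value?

EV = 0.25 × 68000 + 0.125 × 27000 + 0.25 × 196000 + 0.125 × 10000 + 0.25 × 36000 = 17000 + 3375 + 49000 + 1250 + 9000 = 79625

$79,625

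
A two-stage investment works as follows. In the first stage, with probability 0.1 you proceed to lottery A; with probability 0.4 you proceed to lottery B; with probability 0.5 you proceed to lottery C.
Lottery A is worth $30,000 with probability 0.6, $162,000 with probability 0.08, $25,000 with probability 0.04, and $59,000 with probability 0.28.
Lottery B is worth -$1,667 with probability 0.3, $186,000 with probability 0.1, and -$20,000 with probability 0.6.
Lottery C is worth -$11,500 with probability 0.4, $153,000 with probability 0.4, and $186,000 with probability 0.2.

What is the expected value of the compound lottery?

EV(A) = 0.6 × 30000 + 0.08 × 162000 + 0.04 × 25000 + 0.28 × 59000 = 18000 + 12960 + 1000 + 16520 = 48480
EV(B) = 0.3 × (-1667) + 0.1 × 186000 + 0.6 × (-20000) = -500.1 + 18600 − 12000 = 6099.9
EV(C) = 0.4 × (-11500) + 0.4 × 153000 + 0.2 × 186000 = -4600 + 61200 + 37200 = 93800
Overall = 0.1 × 48480 + 0.4 × 6099.9 + 0.5 × 93800 = 4848 + 2439.96 + 46900 = 54187.96

$54,187.96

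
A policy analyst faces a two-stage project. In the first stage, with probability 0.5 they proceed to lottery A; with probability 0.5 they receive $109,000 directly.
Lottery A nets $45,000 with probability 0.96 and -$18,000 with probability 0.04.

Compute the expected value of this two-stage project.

$75,740

EV(A) = 0.96 × 45000 + 0.04 × (-18000) = 43200 − 720 = 42480
Branch B: 109000 (certain)
Overall = 0.5 × 42480 + 0.5 × 109000 = 21240 + 54500 = 75740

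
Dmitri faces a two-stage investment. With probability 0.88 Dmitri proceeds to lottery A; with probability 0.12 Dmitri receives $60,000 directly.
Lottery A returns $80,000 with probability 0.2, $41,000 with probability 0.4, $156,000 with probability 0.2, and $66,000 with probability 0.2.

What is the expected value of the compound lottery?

EV(A) = 0.2 × 80000 + 0.4 × 41000 + 0.2 × 156000 + 0.2 × 66000 = 16000 + 16400 + 31200 + 13200 = 76800
Branch B: 60000 (certain)
Overall = 0.88 × 76800 + 0.12 × 60000 = 67584 + 7200 = 74784

$74,784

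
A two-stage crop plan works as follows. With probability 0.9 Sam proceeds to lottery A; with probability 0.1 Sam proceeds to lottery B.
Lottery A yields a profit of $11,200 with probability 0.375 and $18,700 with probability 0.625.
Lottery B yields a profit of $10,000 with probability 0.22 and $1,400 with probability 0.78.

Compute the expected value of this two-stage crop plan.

EV(A) = 0.375 × 11200 + 0.625 × 18700 = 4200 + 11687.5 = 15887.5
EV(B) = 0.22 × 10000 + 0.78 × 1400 = 2200 + 1092 = 3292
Overall = 0.9 × 15887.5 + 0.1 × 3292 = 14298.75 + 329.2 = 14627.95

$14,627.95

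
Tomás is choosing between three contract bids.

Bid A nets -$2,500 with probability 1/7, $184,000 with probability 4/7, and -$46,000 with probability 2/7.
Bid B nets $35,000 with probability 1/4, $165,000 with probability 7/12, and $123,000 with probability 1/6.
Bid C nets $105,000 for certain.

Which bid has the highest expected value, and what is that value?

Bid B ($125,500)

Bid A = 1/7 × (-2500) + 4/7 × 184000 + 2/7 × (-46000) = -357.1429 + 105142.8571 − 13142.8571 = 91642.8571
Bid B = 1/4 × 35000 + 7/12 × 165000 + 1/6 × 123000 = 8750 + 96250 + 20500 = 125500
Bid C: 105000 (certain)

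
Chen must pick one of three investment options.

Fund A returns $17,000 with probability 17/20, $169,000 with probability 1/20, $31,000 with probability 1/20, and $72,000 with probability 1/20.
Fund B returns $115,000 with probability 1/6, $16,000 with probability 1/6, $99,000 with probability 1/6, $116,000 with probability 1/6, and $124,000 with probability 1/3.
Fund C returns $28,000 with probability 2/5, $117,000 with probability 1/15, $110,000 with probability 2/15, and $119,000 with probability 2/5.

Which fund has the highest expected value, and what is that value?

Fund A = 17/20 × 17000 + 1/20 × 169000 + 1/20 × 31000 + 1/20 × 72000 = 14450 + 8450 + 1550 + 3600 = 28050
Fund B = 1/6 × 115000 + 1/6 × 16000 + 1/6 × 99000 + 1/6 × 116000 + 1/3 × 124000 = 19166.6667 + 2666.6667 + 16500 + 19333.3333 + 41333.3333 = 99000
Fund C = 2/5 × 28000 + 1/15 × 117000 + 2/15 × 110000 + 2/5 × 119000 = 11200 + 7800 + 14666.6667 + 47600 = 81266.6667

Fund B ($99,000)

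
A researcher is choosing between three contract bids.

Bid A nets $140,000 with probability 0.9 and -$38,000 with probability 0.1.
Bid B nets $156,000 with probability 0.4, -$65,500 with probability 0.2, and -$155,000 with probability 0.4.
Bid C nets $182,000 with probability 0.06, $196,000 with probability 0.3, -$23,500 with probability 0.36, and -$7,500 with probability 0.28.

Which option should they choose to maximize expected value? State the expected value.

Bid A = 0.9 × 140000 + 0.1 × (-38000) = 126000 − 3800 = 122200
Bid B = 0.4 × 156000 + 0.2 × (-65500) + 0.4 × (-155000) = 62400 − 13100 − 62000 = -12700
Bid C = 0.06 × 182000 + 0.3 × 196000 + 0.36 × (-23500) + 0.28 × (-7500) = 10920 + 58800 − 8460 − 2100 = 59160

Bid A ($122,200)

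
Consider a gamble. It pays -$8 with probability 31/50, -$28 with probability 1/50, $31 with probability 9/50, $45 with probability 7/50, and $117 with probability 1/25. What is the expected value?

EV = 31/50 × (-8) + 1/50 × (-28) + 9/50 × 31 + 7/50 × 45 + 1/25 × 117 = -4.96 − 0.56 + 5.58 + 6.3 + 4.68 = 11.04

$11.04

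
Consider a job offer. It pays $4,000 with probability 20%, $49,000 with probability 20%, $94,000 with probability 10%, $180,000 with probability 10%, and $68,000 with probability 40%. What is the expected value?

$65,200

EV = 0.2 × 4000 + 0.2 × 49000 + 0.1 × 94000 + 0.1 × 180000 + 0.4 × 68000 = 800 + 9800 + 9400 + 18000 + 27200 = 65200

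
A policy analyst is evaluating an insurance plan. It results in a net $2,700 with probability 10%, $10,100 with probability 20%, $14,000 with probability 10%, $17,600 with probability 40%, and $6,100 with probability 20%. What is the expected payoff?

$11,950

EV = 0.1 × 2700 + 0.2 × 10100 + 0.1 × 14000 + 0.4 × 17600 + 0.2 × 6100 = 270 + 2020 + 1400 + 7040 + 1220 = 11950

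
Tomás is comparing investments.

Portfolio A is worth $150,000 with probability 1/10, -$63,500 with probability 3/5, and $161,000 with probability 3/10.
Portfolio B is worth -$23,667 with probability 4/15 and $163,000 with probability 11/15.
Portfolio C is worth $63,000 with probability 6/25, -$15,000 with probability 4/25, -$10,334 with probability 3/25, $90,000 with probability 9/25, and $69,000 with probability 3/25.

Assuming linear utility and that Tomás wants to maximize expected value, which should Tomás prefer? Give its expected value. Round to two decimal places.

Portfolio A = 1/10 × 150000 + 3/5 × (-63500) + 3/10 × 161000 = 15000 − 38100 + 48300 = 25200
Portfolio B = 4/15 × (-23667) + 11/15 × 163000 = -6311.2 + 119533.3333 = 113222.1333
Portfolio C = 6/25 × 63000 + 4/25 × (-15000) + 3/25 × (-10334) + 9/25 × 90000 + 3/25 × 69000 = 15120 − 2400 − 1240.08 + 32400 + 8280 = 52159.92

Portfolio B ($113,222.13)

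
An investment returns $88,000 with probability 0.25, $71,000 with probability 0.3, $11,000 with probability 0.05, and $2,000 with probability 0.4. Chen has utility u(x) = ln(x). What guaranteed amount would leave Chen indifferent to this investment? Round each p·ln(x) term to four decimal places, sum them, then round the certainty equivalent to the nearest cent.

E[u] = 0.25·ln(88000) + 0.3·ln(71000) + 0.05·ln(11000) + 0.4·ln(2000) = 2.8463 + 3.3511 + 0.4653 + 3.0404 = 9.7031
CE = e^9.7031 ≈ 16368.27

$16,368.27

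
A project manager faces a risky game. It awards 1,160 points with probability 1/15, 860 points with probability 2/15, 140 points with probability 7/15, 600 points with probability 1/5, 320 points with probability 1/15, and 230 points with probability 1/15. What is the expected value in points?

EV = 1/15 × 1160 + 2/15 × 860 + 7/15 × 140 + 1/5 × 600 + 1/15 × 320 + 1/15 × 230 = 77.3333 + 114.6667 + 65.3333 + 120 + 21.3333 + 15.3333 = 414

414 points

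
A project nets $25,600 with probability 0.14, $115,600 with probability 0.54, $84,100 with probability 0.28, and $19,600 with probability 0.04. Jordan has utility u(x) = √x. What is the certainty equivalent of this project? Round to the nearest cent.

E[u] = 0.14·√25600 + 0.54·√115600 + 0.28·√84100 + 0.04·√19600 = 0.14·160 + 0.54·340 + 0.28·290 + 0.04·140 = 292.8
CE = (292.8)² = 85731.84

$85,731.84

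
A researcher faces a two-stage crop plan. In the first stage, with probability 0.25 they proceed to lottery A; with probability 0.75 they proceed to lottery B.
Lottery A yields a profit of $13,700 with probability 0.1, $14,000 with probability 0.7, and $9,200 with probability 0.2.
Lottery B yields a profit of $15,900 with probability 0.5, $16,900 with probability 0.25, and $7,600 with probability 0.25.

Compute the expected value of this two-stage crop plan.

EV(A) = 0.1 × 13700 + 0.7 × 14000 + 0.2 × 9200 = 1370 + 9800 + 1840 = 13010
EV(B) = 0.5 × 15900 + 0.25 × 16900 + 0.25 × 7600 = 7950 + 4225 + 1900 = 14075
Overall = 0.25 × 13010 + 0.75 × 14075 = 3252.5 + 10556.25 = 13808.75

$13,808.75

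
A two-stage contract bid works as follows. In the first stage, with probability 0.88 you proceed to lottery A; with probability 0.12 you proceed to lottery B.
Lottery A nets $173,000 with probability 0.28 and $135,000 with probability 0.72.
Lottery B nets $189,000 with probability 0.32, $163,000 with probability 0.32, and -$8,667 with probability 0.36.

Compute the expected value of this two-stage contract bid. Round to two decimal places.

EV(A) = 0.28 × 173000 + 0.72 × 135000 = 48440 + 97200 = 145640
EV(B) = 0.32 × 189000 + 0.32 × 163000 + 0.36 × (-8667) = 60480 + 52160 − 3120.12 = 109519.88
Overall = 0.88 × 145640 + 0.12 × 109519.88 = 128163.2 + 13142.3856 = 141305.5856

$141,305.59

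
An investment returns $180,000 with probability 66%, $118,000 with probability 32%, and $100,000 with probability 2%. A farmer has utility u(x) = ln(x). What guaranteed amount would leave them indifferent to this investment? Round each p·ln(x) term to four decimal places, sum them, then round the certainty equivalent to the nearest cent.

E[u] = 0.66·ln(180000) + 0.32·ln(118000) + 0.02·ln(100000) = 7.9865 + 3.7371 + 0.2303 = 11.9539
CE = e^11.9539 ≈ 155422.11

$155,422.11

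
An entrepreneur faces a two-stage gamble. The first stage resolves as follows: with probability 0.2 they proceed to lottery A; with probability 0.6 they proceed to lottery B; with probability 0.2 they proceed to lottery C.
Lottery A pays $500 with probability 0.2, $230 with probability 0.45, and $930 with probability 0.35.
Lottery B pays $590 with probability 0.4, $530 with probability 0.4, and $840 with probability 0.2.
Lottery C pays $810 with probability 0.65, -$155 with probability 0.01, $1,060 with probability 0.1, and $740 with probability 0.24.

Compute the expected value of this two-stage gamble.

EV(A) = 0.2 × 500 + 0.45 × 230 + 0.35 × 930 = 100 + 103.5 + 325.5 = 529
EV(B) = 0.4 × 590 + 0.4 × 530 + 0.2 × 840 = 236 + 212 + 168 = 616
EV(C) = 0.65 × 810 + 0.01 × (-155) + 0.1 × 1060 + 0.24 × 740 = 526.5 − 1.55 + 106 + 177.6 = 808.55
Overall = 0.2 × 529 + 0.6 × 616 + 0.2 × 808.55 = 105.8 + 369.6 + 161.71 = 637.11

$637.11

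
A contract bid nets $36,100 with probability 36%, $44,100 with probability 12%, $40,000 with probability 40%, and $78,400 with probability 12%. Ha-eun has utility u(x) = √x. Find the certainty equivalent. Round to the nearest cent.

$42,931.84

E[u] = 0.36·√36100 + 0.12·√44100 + 0.4·√40000 + 0.12·√78400 = 0.36·190 + 0.12·210 + 0.4·200 + 0.12·280 = 207.2
CE = (207.2)² = 42931.84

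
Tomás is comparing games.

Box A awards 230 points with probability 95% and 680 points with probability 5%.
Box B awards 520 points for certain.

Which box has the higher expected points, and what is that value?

Box A = 0.95 × 230 + 0.05 × 680 = 218.5 + 34 = 252.5
Box B: 520 (certain)

Box B (520 points)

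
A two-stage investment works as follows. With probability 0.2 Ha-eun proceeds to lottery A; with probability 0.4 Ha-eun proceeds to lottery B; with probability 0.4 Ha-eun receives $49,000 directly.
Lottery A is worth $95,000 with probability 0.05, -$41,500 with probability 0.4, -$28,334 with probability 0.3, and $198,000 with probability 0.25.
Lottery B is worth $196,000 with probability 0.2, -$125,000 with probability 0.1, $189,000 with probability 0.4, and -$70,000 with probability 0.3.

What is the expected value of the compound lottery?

EV(A) = 0.05 × 95000 + 0.4 × (-41500) + 0.3 × (-28334) + 0.25 × 198000 = 4750 − 16600 − 8500.2 + 49500 = 29149.8
EV(B) = 0.2 × 196000 + 0.1 × (-125000) + 0.4 × 189000 + 0.3 × (-70000) = 39200 − 12500 + 75600 − 21000 = 81300
Branch C: 49000 (certain)
Overall = 0.2 × 29149.8 + 0.4 × 81300 + 0.4 × 49000 = 5829.96 + 32520 + 19600 = 57949.96

$57,949.96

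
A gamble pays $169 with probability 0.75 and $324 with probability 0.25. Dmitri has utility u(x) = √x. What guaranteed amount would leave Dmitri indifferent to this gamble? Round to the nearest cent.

$203.06

E[u] = 0.75·√169 + 0.25·√324 = 0.75·13 + 0.25·18 = 14.25
CE = (14.25)² = 203.0625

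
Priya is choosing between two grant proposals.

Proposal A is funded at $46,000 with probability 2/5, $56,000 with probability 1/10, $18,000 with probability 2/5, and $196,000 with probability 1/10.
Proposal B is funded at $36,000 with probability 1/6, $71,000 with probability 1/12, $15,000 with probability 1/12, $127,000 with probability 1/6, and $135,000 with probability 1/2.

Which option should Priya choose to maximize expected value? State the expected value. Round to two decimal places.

Proposal A = 2/5 × 46000 + 1/10 × 56000 + 2/5 × 18000 + 1/10 × 196000 = 18400 + 5600 + 7200 + 19600 = 50800
Proposal B = 1/6 × 36000 + 1/12 × 71000 + 1/12 × 15000 + 1/6 × 127000 + 1/2 × 135000 = 6000 + 5916.6667 + 1250 + 21166.6667 + 67500 = 101833.3333

Proposal B ($101,833.33)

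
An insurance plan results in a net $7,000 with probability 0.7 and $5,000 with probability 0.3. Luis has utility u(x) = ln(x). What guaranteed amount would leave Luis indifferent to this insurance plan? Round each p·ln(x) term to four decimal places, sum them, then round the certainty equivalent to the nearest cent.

E[u] = 0.7·ln(7000) + 0.3·ln(5000) = 6.1976 + 2.5552 = 8.7528
CE = e^8.7528 ≈ 6328.38

$6,328.38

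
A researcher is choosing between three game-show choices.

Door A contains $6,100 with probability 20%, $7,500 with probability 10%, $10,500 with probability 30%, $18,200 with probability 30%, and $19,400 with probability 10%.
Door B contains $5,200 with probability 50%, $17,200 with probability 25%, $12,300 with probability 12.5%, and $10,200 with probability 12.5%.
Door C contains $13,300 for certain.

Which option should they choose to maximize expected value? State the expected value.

Door A = 0.2 × 6100 + 0.1 × 7500 + 0.3 × 10500 + 0.3 × 18200 + 0.1 × 19400 = 1220 + 750 + 3150 + 5460 + 1940 = 12520
Door B = 0.5 × 5200 + 0.25 × 17200 + 0.125 × 12300 + 0.125 × 10200 = 2600 + 4300 + 1537.5 + 1275 = 9712.5
Door C: 13300 (certain)

Door C ($13,300)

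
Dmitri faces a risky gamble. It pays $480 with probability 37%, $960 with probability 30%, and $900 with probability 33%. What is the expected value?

$762.60

EV = 0.37 × 480 + 0.3 × 960 + 0.33 × 900 = 177.6 + 288 + 297 = 762.6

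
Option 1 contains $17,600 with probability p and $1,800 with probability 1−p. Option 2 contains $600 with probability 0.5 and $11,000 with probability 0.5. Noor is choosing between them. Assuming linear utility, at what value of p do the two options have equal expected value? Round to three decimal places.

EV(Option 2) = 0.5 × 600 + 0.5 × 11000 = 300 + 5500 = 5800
p·17600 + (1−p)·1800 = 5800
15800p + 1800 = 5800
p = (5800 − 1800) / 15800

p = 0.253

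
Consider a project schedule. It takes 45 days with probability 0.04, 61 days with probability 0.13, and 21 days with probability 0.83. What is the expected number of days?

EV = 0.04 × 45 + 0.13 × 61 + 0.83 × 21 = 1.8 + 7.93 + 17.43 = 27.16

27.16 days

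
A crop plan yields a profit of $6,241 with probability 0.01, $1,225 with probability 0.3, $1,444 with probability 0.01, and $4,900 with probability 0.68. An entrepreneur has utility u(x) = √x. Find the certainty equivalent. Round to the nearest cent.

$3,512.93

E[u] = 0.01·√6241 + 0.3·√1225 + 0.01·√1444 + 0.68·√4900 = 0.01·79 + 0.3·35 + 0.01·38 + 0.68·70 = 59.27
CE = (59.27)² = 3512.9329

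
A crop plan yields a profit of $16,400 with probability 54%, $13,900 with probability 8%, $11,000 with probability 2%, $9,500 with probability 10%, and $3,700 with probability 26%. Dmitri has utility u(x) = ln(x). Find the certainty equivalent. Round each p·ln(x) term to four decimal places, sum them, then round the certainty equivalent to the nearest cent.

E[u] = 0.54·ln(16400) + 0.08·ln(13900) + 0.02·ln(11000) + 0.1·ln(9500) + 0.26·ln(3700) = 5.2407 + 0.7632 + 0.1861 + 0.9159 + 2.1362 = 9.2421
CE = e^9.2421 ≈ 10322.69

$10,322.69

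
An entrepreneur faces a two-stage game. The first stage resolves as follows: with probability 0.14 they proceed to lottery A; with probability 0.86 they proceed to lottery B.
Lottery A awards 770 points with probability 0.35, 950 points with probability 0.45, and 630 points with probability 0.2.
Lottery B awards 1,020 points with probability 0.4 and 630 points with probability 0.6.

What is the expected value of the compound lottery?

791.18 points

EV(A) = 0.35 × 770 + 0.45 × 950 + 0.2 × 630 = 269.5 + 427.5 + 126 = 823
EV(B) = 0.4 × 1020 + 0.6 × 630 = 408 + 378 = 786
Overall = 0.14 × 823 + 0.86 × 786 = 115.22 + 675.96 = 791.18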